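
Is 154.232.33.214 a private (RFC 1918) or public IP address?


RFC 1918 private ranges:
  10.0.0.0/8 (10.0.0.0 - 10.255.255.255)
  172.16.0.0/12 (172.16.0.0 - 172.31.255.255)
  192.168.0.0/16 (192.168.0.0 - 192.168.255.255)
Public (not in any RFC 1918 range)


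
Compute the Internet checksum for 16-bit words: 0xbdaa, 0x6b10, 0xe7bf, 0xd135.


Sum all words (with carry folding):
+ 0xbdaa = 0xbdaa
+ 0x6b10 = 0x28bb
+ 0xe7bf = 0x107b
+ 0xd135 = 0xe1b0
One's complement: ~0xe1b0
Checksum = 0x1e4f


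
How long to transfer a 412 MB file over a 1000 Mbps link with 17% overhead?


Effective throughput = 1000 * (1 - 17/100) = 830 Mbps
File size in Mb = 412 * 8 = 3296 Mb
Time = 3296 / 830
Time = 3.9711 seconds


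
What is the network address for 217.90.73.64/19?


IP:   11011001.01011010.01001001.01000000
Mask: 11111111.11111111.11100000.00000000
AND operation:
Net:  11011001.01011010.01000000.00000000
Network: 217.90.64.0/19


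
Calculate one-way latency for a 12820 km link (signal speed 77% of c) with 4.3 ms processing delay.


Speed = 0.77 * 3e5 km/s = 231000 km/s
Propagation delay = 12820 / 231000 = 0.0555 s = 55.4978 ms
Processing delay = 4.3 ms
Total one-way latency = 59.7978 ms


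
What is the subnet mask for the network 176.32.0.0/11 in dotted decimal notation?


/11 means 11 network bits, 21 host bits
Binary: 11111111111000000000000000000000
Mask: 255.224.0.0


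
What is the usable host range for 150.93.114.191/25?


Network: 150.93.114.128
Broadcast: 150.93.114.255
First usable = network + 1
Last usable = broadcast - 1
Range: 150.93.114.129 to 150.93.114.254


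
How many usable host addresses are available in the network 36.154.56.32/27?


Host bits = 32 - 27 = 5
Total addresses = 2^5 = 32
Usable = total - 2 (network and broadcast)
Usable hosts: 30


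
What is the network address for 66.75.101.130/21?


IP:   01000010.01001011.01100101.10000010
Mask: 11111111.11111111.11111000.00000000
AND operation:
Net:  01000010.01001011.01100000.00000000
Network: 66.75.96.0/21


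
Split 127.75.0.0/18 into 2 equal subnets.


New prefix = 18 + 1 = 19
Each subnet has 8192 addresses
  127.75.0.0/19
  127.75.32.0/19
Subnets: 127.75.0.0/19, 127.75.32.0/19


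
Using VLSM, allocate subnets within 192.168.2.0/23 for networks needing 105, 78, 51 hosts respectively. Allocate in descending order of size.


105 hosts -> /25 (126 usable): 192.168.2.0/25
78 hosts -> /25 (126 usable): 192.168.2.128/25
51 hosts -> /26 (62 usable): 192.168.3.0/26
Allocation: 192.168.2.0/25 (105 hosts, 126 usable); 192.168.2.128/25 (78 hosts, 126 usable); 192.168.3.0/26 (51 hosts, 62 usable)


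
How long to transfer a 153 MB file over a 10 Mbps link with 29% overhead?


Effective throughput = 10 * (1 - 29/100) = 7.1 Mbps
File size in Mb = 153 * 8 = 1224 Mb
Time = 1224 / 7.1
Time = 172.3944 seconds


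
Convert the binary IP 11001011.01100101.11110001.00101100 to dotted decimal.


11001011 = 203
01100101 = 101
11110001 = 241
00101100 = 44
IP: 203.101.241.44


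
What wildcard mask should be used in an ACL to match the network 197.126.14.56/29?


Subnet mask: 255.255.255.248
Wildcard = 255.255.255.255 - subnet mask
255 - 255 = 0
255 - 255 = 0
255 - 255 = 0
255 - 248 = 7
Wildcard: 0.0.0.7


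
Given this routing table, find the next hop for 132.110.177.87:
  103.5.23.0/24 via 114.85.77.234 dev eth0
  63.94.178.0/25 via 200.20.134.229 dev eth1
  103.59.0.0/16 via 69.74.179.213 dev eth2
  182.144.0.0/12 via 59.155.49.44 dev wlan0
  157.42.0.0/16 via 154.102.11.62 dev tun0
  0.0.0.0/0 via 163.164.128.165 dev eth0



Longest prefix match for 132.110.177.87:
  /24 103.5.23.0: no
  /25 63.94.178.0: no
  /16 103.59.0.0: no
  /12 182.144.0.0: no
  /16 157.42.0.0: no
  /0 0.0.0.0: MATCH
Selected: next-hop 163.164.128.165 via eth0 (matched /0)


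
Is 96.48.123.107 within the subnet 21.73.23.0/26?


Subnet network: 21.73.23.0
Test IP AND mask: 96.48.123.64
No, 96.48.123.107 is not in 21.73.23.0/26


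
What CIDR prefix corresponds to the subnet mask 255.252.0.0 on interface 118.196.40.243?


Binary: 11111111.11111100.00000000.00000000
Count leading 1s
Prefix: /14


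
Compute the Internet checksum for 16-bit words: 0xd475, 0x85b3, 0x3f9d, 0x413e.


Sum all words (with carry folding):
+ 0xd475 = 0xd475
+ 0x85b3 = 0x5a29
+ 0x3f9d = 0x99c6
+ 0x413e = 0xdb04
One's complement: ~0xdb04
Checksum = 0x24fb


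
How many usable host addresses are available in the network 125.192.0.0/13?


Host bits = 32 - 13 = 19
Total addresses = 2^19 = 524288
Usable = total - 2 (network and broadcast)
Usable hosts: 524286


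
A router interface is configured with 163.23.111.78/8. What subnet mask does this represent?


/8 means 8 network bits, 24 host bits
Binary: 11111111000000000000000000000000
Mask: 255.0.0.0


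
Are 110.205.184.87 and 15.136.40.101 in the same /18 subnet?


Mask: 255.255.192.0
110.205.184.87 AND mask = 110.205.128.0
15.136.40.101 AND mask = 15.136.0.0
No, different subnets (110.205.128.0 vs 15.136.0.0)


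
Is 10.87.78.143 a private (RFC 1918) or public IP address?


RFC 1918 private ranges:
  10.0.0.0/8 (10.0.0.0 - 10.255.255.255)
  172.16.0.0/12 (172.16.0.0 - 172.31.255.255)
  192.168.0.0/16 (192.168.0.0 - 192.168.255.255)
Private (in 10.0.0.0/8)


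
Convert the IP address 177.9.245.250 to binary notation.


177 = 10110001
9 = 00001001
245 = 11110101
250 = 11111010
Binary: 10110001.00001001.11110101.11111010


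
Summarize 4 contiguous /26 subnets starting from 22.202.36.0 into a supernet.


Original prefix: /26
Number of subnets: 4 = 2^2
New prefix = 26 - 2 = 24
Supernet: 22.202.36.0/24


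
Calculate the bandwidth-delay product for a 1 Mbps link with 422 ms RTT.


BDP = bandwidth * RTT
= 1 Mbps * 422 ms
= 1 * 1e6 * 422 / 1000 bits
= 422000 bits
= 52750 bytes
= 51.5137 KB
BDP = 422000 bits (52750 bytes)


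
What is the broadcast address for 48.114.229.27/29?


Network: 48.114.229.24/29
Host bits = 3
Set all host bits to 1:
Broadcast: 48.114.229.31


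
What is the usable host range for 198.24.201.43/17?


Network: 198.24.128.0
Broadcast: 198.24.255.255
First usable = network + 1
Last usable = broadcast - 1
Range: 198.24.128.1 to 198.24.255.254


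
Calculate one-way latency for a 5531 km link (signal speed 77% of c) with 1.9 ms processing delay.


Speed = 0.77 * 3e5 km/s = 231000 km/s
Propagation delay = 5531 / 231000 = 0.0239 s = 23.9437 ms
Processing delay = 1.9 ms
Total one-way latency = 25.8437 ms


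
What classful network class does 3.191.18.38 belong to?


First octet: 3
Binary: 00000011
0xxxxxxx -> Class A (1-126)
Class A, default mask 255.0.0.0 (/8)


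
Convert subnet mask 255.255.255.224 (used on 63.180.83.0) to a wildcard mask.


Subnet mask: 255.255.255.224
Wildcard = 255.255.255.255 - subnet mask
255 - 255 = 0
255 - 255 = 0
255 - 255 = 0
255 - 224 = 31
Wildcard: 0.0.0.31


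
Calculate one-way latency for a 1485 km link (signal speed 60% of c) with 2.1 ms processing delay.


Speed = 0.6 * 3e5 km/s = 180000 km/s
Propagation delay = 1485 / 180000 = 0.0083 s = 8.25 ms
Processing delay = 2.1 ms
Total one-way latency = 10.35 ms


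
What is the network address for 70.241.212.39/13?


IP:   01000110.11110001.11010100.00100111
Mask: 11111111.11111000.00000000.00000000
AND operation:
Net:  01000110.11110000.00000000.00000000
Network: 70.240.0.0/13


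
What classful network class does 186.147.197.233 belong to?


First octet: 186
Binary: 10111010
10xxxxxx -> Class B (128-191)
Class B, default mask 255.255.0.0 (/16)


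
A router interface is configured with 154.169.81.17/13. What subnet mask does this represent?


/13 means 13 network bits, 19 host bits
Binary: 11111111111110000000000000000000
Mask: 255.248.0.0


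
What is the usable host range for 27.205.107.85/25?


Network: 27.205.107.0
Broadcast: 27.205.107.127
First usable = network + 1
Last usable = broadcast - 1
Range: 27.205.107.1 to 27.205.107.126


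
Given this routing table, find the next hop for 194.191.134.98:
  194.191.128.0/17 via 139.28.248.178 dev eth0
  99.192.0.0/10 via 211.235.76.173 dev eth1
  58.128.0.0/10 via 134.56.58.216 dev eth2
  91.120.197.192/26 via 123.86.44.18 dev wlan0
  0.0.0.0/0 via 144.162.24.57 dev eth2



Longest prefix match for 194.191.134.98:
  /17 194.191.128.0: MATCH
  /10 99.192.0.0: no
  /10 58.128.0.0: no
  /26 91.120.197.192: no
  /0 0.0.0.0: MATCH
Selected: next-hop 139.28.248.178 via eth0 (matched /17)


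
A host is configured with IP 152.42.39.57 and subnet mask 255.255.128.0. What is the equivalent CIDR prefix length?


Binary: 11111111.11111111.10000000.00000000
Count leading 1s
Prefix: /17


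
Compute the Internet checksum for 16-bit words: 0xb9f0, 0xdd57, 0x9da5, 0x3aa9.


Sum all words (with carry folding):
+ 0xb9f0 = 0xb9f0
+ 0xdd57 = 0x9748
+ 0x9da5 = 0x34ee
+ 0x3aa9 = 0x6f97
One's complement: ~0x6f97
Checksum = 0x9068


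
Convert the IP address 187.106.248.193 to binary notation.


187 = 10111011
106 = 01101010
248 = 11111000
193 = 11000001
Binary: 10111011.01101010.11111000.11000001


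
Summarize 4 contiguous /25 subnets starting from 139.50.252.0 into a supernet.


Original prefix: /25
Number of subnets: 4 = 2^2
New prefix = 25 - 2 = 23
Supernet: 139.50.252.0/23


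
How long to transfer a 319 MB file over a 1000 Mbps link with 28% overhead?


Effective throughput = 1000 * (1 - 28/100) = 720 Mbps
File size in Mb = 319 * 8 = 2552 Mb
Time = 2552 / 720
Time = 3.5444 seconds


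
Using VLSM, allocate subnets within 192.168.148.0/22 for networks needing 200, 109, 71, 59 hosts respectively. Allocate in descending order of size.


200 hosts -> /24 (254 usable): 192.168.148.0/24
109 hosts -> /25 (126 usable): 192.168.149.0/25
71 hosts -> /25 (126 usable): 192.168.149.128/25
59 hosts -> /26 (62 usable): 192.168.150.0/26
Allocation: 192.168.148.0/24 (200 hosts, 254 usable); 192.168.149.0/25 (109 hosts, 126 usable); 192.168.149.128/25 (71 hosts, 126 usable); 192.168.150.0/26 (59 hosts, 62 usable)


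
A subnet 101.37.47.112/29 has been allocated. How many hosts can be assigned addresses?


Host bits = 32 - 29 = 3
Total addresses = 2^3 = 8
Usable = total - 2 (network and broadcast)
Usable hosts: 6


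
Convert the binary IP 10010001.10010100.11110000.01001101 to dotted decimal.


10010001 = 145
10010100 = 148
11110000 = 240
01001101 = 77
IP: 145.148.240.77


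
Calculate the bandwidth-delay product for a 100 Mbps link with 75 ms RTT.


BDP = bandwidth * RTT
= 100 Mbps * 75 ms
= 100 * 1e6 * 75 / 1000 bits
= 7500000 bits
= 937500 bytes
= 915.5273 KB
BDP = 7500000 bits (937500 bytes)


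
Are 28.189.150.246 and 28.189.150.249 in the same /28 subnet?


Mask: 255.255.255.240
28.189.150.246 AND mask = 28.189.150.240
28.189.150.249 AND mask = 28.189.150.240
Yes, same subnet (28.189.150.240)


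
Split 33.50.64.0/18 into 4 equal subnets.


New prefix = 18 + 2 = 20
Each subnet has 4096 addresses
  33.50.64.0/20
  33.50.80.0/20
  33.50.96.0/20
  33.50.112.0/20
Subnets: 33.50.64.0/20, 33.50.80.0/20, 33.50.96.0/20, 33.50.112.0/20


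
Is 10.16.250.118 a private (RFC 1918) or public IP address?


RFC 1918 private ranges:
  10.0.0.0/8 (10.0.0.0 - 10.255.255.255)
  172.16.0.0/12 (172.16.0.0 - 172.31.255.255)
  192.168.0.0/16 (192.168.0.0 - 192.168.255.255)
Private (in 10.0.0.0/8)


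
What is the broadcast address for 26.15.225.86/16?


Network: 26.15.0.0/16
Host bits = 16
Set all host bits to 1:
Broadcast: 26.15.255.255


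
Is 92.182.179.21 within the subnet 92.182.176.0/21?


Subnet network: 92.182.176.0
Test IP AND mask: 92.182.176.0
Yes, 92.182.179.21 is in 92.182.176.0/21


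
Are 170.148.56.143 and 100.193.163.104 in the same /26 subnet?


Mask: 255.255.255.192
170.148.56.143 AND mask = 170.148.56.128
100.193.163.104 AND mask = 100.193.163.64
No, different subnets (170.148.56.128 vs 100.193.163.64)


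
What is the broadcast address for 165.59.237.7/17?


Network: 165.59.128.0/17
Host bits = 15
Set all host bits to 1:
Broadcast: 165.59.255.255


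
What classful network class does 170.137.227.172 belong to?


First octet: 170
Binary: 10101010
10xxxxxx -> Class B (128-191)
Class B, default mask 255.255.0.0 (/16)


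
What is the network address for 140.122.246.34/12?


IP:   10001100.01111010.11110110.00100010
Mask: 11111111.11110000.00000000.00000000
AND operation:
Net:  10001100.01110000.00000000.00000000
Network: 140.112.0.0/12


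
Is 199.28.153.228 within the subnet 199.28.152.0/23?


Subnet network: 199.28.152.0
Test IP AND mask: 199.28.152.0
Yes, 199.28.153.228 is in 199.28.152.0/23


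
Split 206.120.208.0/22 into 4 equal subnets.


New prefix = 22 + 2 = 24
Each subnet has 256 addresses
  206.120.208.0/24
  206.120.209.0/24
  206.120.210.0/24
  206.120.211.0/24
Subnets: 206.120.208.0/24, 206.120.209.0/24, 206.120.210.0/24, 206.120.211.0/24


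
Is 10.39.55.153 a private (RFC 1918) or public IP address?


RFC 1918 private ranges:
  10.0.0.0/8 (10.0.0.0 - 10.255.255.255)
  172.16.0.0/12 (172.16.0.0 - 172.31.255.255)
  192.168.0.0/16 (192.168.0.0 - 192.168.255.255)
Private (in 10.0.0.0/8)


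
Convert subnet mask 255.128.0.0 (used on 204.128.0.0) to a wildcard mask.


Subnet mask: 255.128.0.0
Wildcard = 255.255.255.255 - subnet mask
255 - 255 = 0
255 - 128 = 127
255 - 0 = 255
255 - 0 = 255
Wildcard: 0.127.255.255


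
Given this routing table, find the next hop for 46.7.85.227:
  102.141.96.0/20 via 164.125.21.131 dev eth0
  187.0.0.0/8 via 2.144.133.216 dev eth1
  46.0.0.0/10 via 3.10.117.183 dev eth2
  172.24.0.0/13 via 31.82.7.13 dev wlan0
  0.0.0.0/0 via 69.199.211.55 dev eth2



Longest prefix match for 46.7.85.227:
  /20 102.141.96.0: no
  /8 187.0.0.0: no
  /10 46.0.0.0: MATCH
  /13 172.24.0.0: no
  /0 0.0.0.0: MATCH
Selected: next-hop 3.10.117.183 via eth2 (matched /10)


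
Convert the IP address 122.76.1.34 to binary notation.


122 = 01111010
76 = 01001100
1 = 00000001
34 = 00100010
Binary: 01111010.01001100.00000001.00100010


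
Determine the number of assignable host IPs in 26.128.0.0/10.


Host bits = 32 - 10 = 22
Total addresses = 2^22 = 4194304
Usable = total - 2 (network and broadcast)
Usable hosts: 4194302


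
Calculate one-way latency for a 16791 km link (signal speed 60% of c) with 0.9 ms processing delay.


Speed = 0.6 * 3e5 km/s = 180000 km/s
Propagation delay = 16791 / 180000 = 0.0933 s = 93.2833 ms
Processing delay = 0.9 ms
Total one-way latency = 94.1833 ms


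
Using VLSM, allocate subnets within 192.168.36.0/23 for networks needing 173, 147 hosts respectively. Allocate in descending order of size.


173 hosts -> /24 (254 usable): 192.168.36.0/24
147 hosts -> /24 (254 usable): 192.168.37.0/24
Allocation: 192.168.36.0/24 (173 hosts, 254 usable); 192.168.37.0/24 (147 hosts, 254 usable)


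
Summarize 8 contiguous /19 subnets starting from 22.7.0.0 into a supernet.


Original prefix: /19
Number of subnets: 8 = 2^3
New prefix = 19 - 3 = 16
Supernet: 22.7.0.0/16


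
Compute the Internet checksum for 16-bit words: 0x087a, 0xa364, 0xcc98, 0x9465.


Sum all words (with carry folding):
+ 0x087a = 0x087a
+ 0xa364 = 0xabde
+ 0xcc98 = 0x7877
+ 0x9465 = 0x0cdd
One's complement: ~0x0cdd
Checksum = 0xf322


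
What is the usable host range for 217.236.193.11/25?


Network: 217.236.193.0
Broadcast: 217.236.193.127
First usable = network + 1
Last usable = broadcast - 1
Range: 217.236.193.1 to 217.236.193.126


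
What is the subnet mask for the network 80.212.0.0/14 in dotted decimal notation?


/14 means 14 network bits, 18 host bits
Binary: 11111111111111000000000000000000
Mask: 255.252.0.0


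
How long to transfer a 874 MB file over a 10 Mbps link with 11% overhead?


Effective throughput = 10 * (1 - 11/100) = 8.9 Mbps
File size in Mb = 874 * 8 = 6992 Mb
Time = 6992 / 8.9
Time = 785.618 seconds


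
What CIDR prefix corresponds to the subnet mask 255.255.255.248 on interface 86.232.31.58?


Binary: 11111111.11111111.11111111.11111000
Count leading 1s
Prefix: /29


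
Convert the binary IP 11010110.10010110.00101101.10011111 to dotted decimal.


11010110 = 214
10010110 = 150
00101101 = 45
10011111 = 159
IP: 214.150.45.159


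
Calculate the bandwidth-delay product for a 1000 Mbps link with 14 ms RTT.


BDP = bandwidth * RTT
= 1000 Mbps * 14 ms
= 1000 * 1e6 * 14 / 1000 bits
= 14000000 bits
= 1750000 bytes
= 1708.9844 KB
BDP = 14000000 bits (1750000 bytes)


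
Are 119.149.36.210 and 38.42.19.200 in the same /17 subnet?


Mask: 255.255.128.0
119.149.36.210 AND mask = 119.149.0.0
38.42.19.200 AND mask = 38.42.0.0
No, different subnets (119.149.0.0 vs 38.42.0.0)


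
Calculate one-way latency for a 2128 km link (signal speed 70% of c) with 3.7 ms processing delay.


Speed = 0.7 * 3e5 km/s = 210000 km/s
Propagation delay = 2128 / 210000 = 0.0101 s = 10.1333 ms
Processing delay = 3.7 ms
Total one-way latency = 13.8333 ms


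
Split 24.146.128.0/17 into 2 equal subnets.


New prefix = 17 + 1 = 18
Each subnet has 16384 addresses
  24.146.128.0/18
  24.146.192.0/18
Subnets: 24.146.128.0/18, 24.146.192.0/18


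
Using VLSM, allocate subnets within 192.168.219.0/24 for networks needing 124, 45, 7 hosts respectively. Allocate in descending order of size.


124 hosts -> /25 (126 usable): 192.168.219.0/25
45 hosts -> /26 (62 usable): 192.168.219.128/26
7 hosts -> /28 (14 usable): 192.168.219.192/28
Allocation: 192.168.219.0/25 (124 hosts, 126 usable); 192.168.219.128/26 (45 hosts, 62 usable); 192.168.219.192/28 (7 hosts, 14 usable)


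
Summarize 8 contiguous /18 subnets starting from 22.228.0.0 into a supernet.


Original prefix: /18
Number of subnets: 8 = 2^3
New prefix = 18 - 3 = 15
Supernet: 22.228.0.0/15


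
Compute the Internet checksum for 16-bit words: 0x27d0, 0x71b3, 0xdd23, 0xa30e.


Sum all words (with carry folding):
+ 0x27d0 = 0x27d0
+ 0x71b3 = 0x9983
+ 0xdd23 = 0x76a7
+ 0xa30e = 0x19b6
One's complement: ~0x19b6
Checksum = 0xe649


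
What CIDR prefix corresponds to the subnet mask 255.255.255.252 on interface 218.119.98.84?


Binary: 11111111.11111111.11111111.11111100
Count leading 1s
Prefix: /30


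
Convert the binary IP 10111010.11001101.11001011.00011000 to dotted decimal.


10111010 = 186
11001101 = 205
11001011 = 203
00011000 = 24
IP: 186.205.203.24


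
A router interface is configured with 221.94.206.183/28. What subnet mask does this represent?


/28 means 28 network bits, 4 host bits
Binary: 11111111111111111111111111110000
Mask: 255.255.255.240


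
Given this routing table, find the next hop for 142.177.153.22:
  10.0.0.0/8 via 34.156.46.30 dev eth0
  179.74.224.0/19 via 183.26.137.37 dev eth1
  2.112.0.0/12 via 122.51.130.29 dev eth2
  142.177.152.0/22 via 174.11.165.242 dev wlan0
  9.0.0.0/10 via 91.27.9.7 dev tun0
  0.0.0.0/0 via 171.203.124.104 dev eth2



Longest prefix match for 142.177.153.22:
  /8 10.0.0.0: no
  /19 179.74.224.0: no
  /12 2.112.0.0: no
  /22 142.177.152.0: MATCH
  /10 9.0.0.0: no
  /0 0.0.0.0: MATCH
Selected: next-hop 174.11.165.242 via wlan0 (matched /22)


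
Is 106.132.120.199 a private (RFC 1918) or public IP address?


RFC 1918 private ranges:
  10.0.0.0/8 (10.0.0.0 - 10.255.255.255)
  172.16.0.0/12 (172.16.0.0 - 172.31.255.255)
  192.168.0.0/16 (192.168.0.0 - 192.168.255.255)
Public (not in any RFC 1918 range)


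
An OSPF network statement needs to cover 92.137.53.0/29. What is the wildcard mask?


Subnet mask: 255.255.255.248
Wildcard = 255.255.255.255 - subnet mask
255 - 255 = 0
255 - 255 = 0
255 - 255 = 0
255 - 248 = 7
Wildcard: 0.0.0.7


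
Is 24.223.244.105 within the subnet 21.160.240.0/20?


Subnet network: 21.160.240.0
Test IP AND mask: 24.223.240.0
No, 24.223.244.105 is not in 21.160.240.0/20


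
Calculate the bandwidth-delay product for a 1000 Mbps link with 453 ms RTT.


BDP = bandwidth * RTT
= 1000 Mbps * 453 ms
= 1000 * 1e6 * 453 / 1000 bits
= 453000000 bits
= 56625000 bytes
= 55297.8516 KB
BDP = 453000000 bits (56625000 bytes)


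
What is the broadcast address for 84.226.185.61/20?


Network: 84.226.176.0/20
Host bits = 12
Set all host bits to 1:
Broadcast: 84.226.191.255


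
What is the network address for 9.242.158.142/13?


IP:   00001001.11110010.10011110.10001110
Mask: 11111111.11111000.00000000.00000000
AND operation:
Net:  00001001.11110000.00000000.00000000
Network: 9.240.0.0/13


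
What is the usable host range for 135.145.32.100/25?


Network: 135.145.32.0
Broadcast: 135.145.32.127
First usable = network + 1
Last usable = broadcast - 1
Range: 135.145.32.1 to 135.145.32.126


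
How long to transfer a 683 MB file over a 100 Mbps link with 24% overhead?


Effective throughput = 100 * (1 - 24/100) = 76 Mbps
File size in Mb = 683 * 8 = 5464 Mb
Time = 5464 / 76
Time = 71.8947 seconds


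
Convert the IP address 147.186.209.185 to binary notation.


147 = 10010011
186 = 10111010
209 = 11010001
185 = 10111001
Binary: 10010011.10111010.11010001.10111001


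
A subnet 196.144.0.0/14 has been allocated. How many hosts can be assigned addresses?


Host bits = 32 - 14 = 18
Total addresses = 2^18 = 262144
Usable = total - 2 (network and broadcast)
Usable hosts: 262142


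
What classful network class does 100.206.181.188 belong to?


First octet: 100
Binary: 01100100
0xxxxxxx -> Class A (1-126)
Class A, default mask 255.0.0.0 (/8)


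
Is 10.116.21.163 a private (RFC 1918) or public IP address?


RFC 1918 private ranges:
  10.0.0.0/8 (10.0.0.0 - 10.255.255.255)
  172.16.0.0/12 (172.16.0.0 - 172.31.255.255)
  192.168.0.0/16 (192.168.0.0 - 192.168.255.255)
Private (in 10.0.0.0/8)


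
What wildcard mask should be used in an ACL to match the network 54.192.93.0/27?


Subnet mask: 255.255.255.224
Wildcard = 255.255.255.255 - subnet mask
255 - 255 = 0
255 - 255 = 0
255 - 255 = 0
255 - 224 = 31
Wildcard: 0.0.0.31


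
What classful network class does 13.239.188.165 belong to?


First octet: 13
Binary: 00001101
0xxxxxxx -> Class A (1-126)
Class A, default mask 255.0.0.0 (/8)


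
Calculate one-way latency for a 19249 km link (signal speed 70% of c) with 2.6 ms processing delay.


Speed = 0.7 * 3e5 km/s = 210000 km/s
Propagation delay = 19249 / 210000 = 0.0917 s = 91.6619 ms
Processing delay = 2.6 ms
Total one-way latency = 94.2619 ms


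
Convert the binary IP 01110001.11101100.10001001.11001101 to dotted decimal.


01110001 = 113
11101100 = 236
10001001 = 137
11001101 = 205
IP: 113.236.137.205


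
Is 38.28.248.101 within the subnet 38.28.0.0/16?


Subnet network: 38.28.0.0
Test IP AND mask: 38.28.0.0
Yes, 38.28.248.101 is in 38.28.0.0/16


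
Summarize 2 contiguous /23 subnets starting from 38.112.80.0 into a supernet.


Original prefix: /23
Number of subnets: 2 = 2^1
New prefix = 23 - 1 = 22
Supernet: 38.112.80.0/22


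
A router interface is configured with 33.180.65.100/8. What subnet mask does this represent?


/8 means 8 network bits, 24 host bits
Binary: 11111111000000000000000000000000
Mask: 255.0.0.0


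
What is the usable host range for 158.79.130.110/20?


Network: 158.79.128.0
Broadcast: 158.79.143.255
First usable = network + 1
Last usable = broadcast - 1
Range: 158.79.128.1 to 158.79.143.254


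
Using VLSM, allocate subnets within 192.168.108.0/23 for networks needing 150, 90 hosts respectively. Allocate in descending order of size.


150 hosts -> /24 (254 usable): 192.168.108.0/24
90 hosts -> /25 (126 usable): 192.168.109.0/25
Allocation: 192.168.108.0/24 (150 hosts, 254 usable); 192.168.109.0/25 (90 hosts, 126 usable)


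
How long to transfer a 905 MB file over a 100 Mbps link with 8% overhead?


Effective throughput = 100 * (1 - 8/100) = 92 Mbps
File size in Mb = 905 * 8 = 7240 Mb
Time = 7240 / 92
Time = 78.6957 seconds


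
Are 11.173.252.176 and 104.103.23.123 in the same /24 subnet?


Mask: 255.255.255.0
11.173.252.176 AND mask = 11.173.252.0
104.103.23.123 AND mask = 104.103.23.0
No, different subnets (11.173.252.0 vs 104.103.23.0)


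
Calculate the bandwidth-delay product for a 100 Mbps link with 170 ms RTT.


BDP = bandwidth * RTT
= 100 Mbps * 170 ms
= 100 * 1e6 * 170 / 1000 bits
= 17000000 bits
= 2125000 bytes
= 2075.1953 KB
BDP = 17000000 bits (2125000 bytes)


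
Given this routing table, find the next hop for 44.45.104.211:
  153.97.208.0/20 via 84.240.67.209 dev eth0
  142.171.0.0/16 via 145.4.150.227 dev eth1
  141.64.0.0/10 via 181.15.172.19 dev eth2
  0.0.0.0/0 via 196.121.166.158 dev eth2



Longest prefix match for 44.45.104.211:
  /20 153.97.208.0: no
  /16 142.171.0.0: no
  /10 141.64.0.0: no
  /0 0.0.0.0: MATCH
Selected: next-hop 196.121.166.158 via eth2 (matched /0)


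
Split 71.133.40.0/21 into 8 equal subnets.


New prefix = 21 + 3 = 24
Each subnet has 256 addresses
  71.133.40.0/24
  71.133.41.0/24
  71.133.42.0/24
  71.133.43.0/24
  71.133.44.0/24
  71.133.45.0/24
  71.133.46.0/24
  71.133.47.0/24
Subnets: 71.133.40.0/24, 71.133.41.0/24, 71.133.42.0/24, 71.133.43.0/24, 71.133.44.0/24, 71.133.45.0/24, 71.133.46.0/24, 71.133.47.0/24


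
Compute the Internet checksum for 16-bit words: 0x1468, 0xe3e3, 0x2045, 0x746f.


Sum all words (with carry folding):
+ 0x1468 = 0x1468
+ 0xe3e3 = 0xf84b
+ 0x2045 = 0x1891
+ 0x746f = 0x8d00
One's complement: ~0x8d00
Checksum = 0x72ff


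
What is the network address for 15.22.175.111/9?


IP:   00001111.00010110.10101111.01101111
Mask: 11111111.10000000.00000000.00000000
AND operation:
Net:  00001111.00000000.00000000.00000000
Network: 15.0.0.0/9


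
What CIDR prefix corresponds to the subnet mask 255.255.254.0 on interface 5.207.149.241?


Binary: 11111111.11111111.11111110.00000000
Count leading 1s
Prefix: /23


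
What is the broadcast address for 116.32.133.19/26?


Network: 116.32.133.0/26
Host bits = 6
Set all host bits to 1:
Broadcast: 116.32.133.63


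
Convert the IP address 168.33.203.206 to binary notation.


168 = 10101000
33 = 00100001
203 = 11001011
206 = 11001110
Binary: 10101000.00100001.11001011.11001110


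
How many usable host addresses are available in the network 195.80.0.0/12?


Host bits = 32 - 12 = 20
Total addresses = 2^20 = 1048576
Usable = total - 2 (network and broadcast)
Usable hosts: 1048574


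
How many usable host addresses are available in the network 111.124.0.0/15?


Host bits = 32 - 15 = 17
Total addresses = 2^17 = 131072
Usable = total - 2 (network and broadcast)
Usable hosts: 131070


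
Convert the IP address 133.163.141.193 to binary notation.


133 = 10000101
163 = 10100011
141 = 10001101
193 = 11000001
Binary: 10000101.10100011.10001101.11000001


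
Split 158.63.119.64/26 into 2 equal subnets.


New prefix = 26 + 1 = 27
Each subnet has 32 addresses
  158.63.119.64/27
  158.63.119.96/27
Subnets: 158.63.119.64/27, 158.63.119.96/27


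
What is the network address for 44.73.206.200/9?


IP:   00101100.01001001.11001110.11001000
Mask: 11111111.10000000.00000000.00000000
AND operation:
Net:  00101100.00000000.00000000.00000000
Network: 44.0.0.0/9


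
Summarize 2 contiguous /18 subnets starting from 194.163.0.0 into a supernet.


Original prefix: /18
Number of subnets: 2 = 2^1
New prefix = 18 - 1 = 17
Supernet: 194.163.0.0/17


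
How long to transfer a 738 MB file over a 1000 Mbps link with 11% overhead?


Effective throughput = 1000 * (1 - 11/100) = 890 Mbps
File size in Mb = 738 * 8 = 5904 Mb
Time = 5904 / 890
Time = 6.6337 seconds


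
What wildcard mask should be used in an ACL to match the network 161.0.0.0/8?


Subnet mask: 255.0.0.0
Wildcard = 255.255.255.255 - subnet mask
255 - 255 = 0
255 - 0 = 255
255 - 0 = 255
255 - 0 = 255
Wildcard: 0.255.255.255


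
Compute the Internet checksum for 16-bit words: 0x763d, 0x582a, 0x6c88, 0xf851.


Sum all words (with carry folding):
+ 0x763d = 0x763d
+ 0x582a = 0xce67
+ 0x6c88 = 0x3af0
+ 0xf851 = 0x3342
One's complement: ~0x3342
Checksum = 0xccbd


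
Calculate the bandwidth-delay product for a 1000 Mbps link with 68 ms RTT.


BDP = bandwidth * RTT
= 1000 Mbps * 68 ms
= 1000 * 1e6 * 68 / 1000 bits
= 68000000 bits
= 8500000 bytes
= 8300.7812 KB
BDP = 68000000 bits (8500000 bytes)


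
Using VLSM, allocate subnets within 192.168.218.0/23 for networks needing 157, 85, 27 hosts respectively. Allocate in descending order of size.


157 hosts -> /24 (254 usable): 192.168.218.0/24
85 hosts -> /25 (126 usable): 192.168.219.0/25
27 hosts -> /27 (30 usable): 192.168.219.128/27
Allocation: 192.168.218.0/24 (157 hosts, 254 usable); 192.168.219.0/25 (85 hosts, 126 usable); 192.168.219.128/27 (27 hosts, 30 usable)


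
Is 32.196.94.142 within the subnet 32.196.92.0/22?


Subnet network: 32.196.92.0
Test IP AND mask: 32.196.92.0
Yes, 32.196.94.142 is in 32.196.92.0/22


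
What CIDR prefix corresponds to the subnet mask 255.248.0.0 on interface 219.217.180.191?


Binary: 11111111.11111000.00000000.00000000
Count leading 1s
Prefix: /13


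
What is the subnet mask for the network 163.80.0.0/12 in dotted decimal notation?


/12 means 12 network bits, 20 host bits
Binary: 11111111111100000000000000000000
Mask: 255.240.0.0


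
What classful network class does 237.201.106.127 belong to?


First octet: 237
Binary: 11101101
1110xxxx -> Class D (224-239)
Class D (multicast), default mask N/A


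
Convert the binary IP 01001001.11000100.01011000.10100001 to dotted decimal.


01001001 = 73
11000100 = 196
01011000 = 88
10100001 = 161
IP: 73.196.88.161


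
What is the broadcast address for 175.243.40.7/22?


Network: 175.243.40.0/22
Host bits = 10
Set all host bits to 1:
Broadcast: 175.243.43.255


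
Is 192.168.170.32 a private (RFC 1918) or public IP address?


RFC 1918 private ranges:
  10.0.0.0/8 (10.0.0.0 - 10.255.255.255)
  172.16.0.0/12 (172.16.0.0 - 172.31.255.255)
  192.168.0.0/16 (192.168.0.0 - 192.168.255.255)
Private (in 192.168.0.0/16)


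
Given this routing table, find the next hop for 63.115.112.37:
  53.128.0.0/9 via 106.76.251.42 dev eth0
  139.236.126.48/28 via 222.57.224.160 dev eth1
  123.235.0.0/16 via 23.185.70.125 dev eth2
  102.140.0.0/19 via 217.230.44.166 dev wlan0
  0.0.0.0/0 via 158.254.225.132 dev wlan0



Longest prefix match for 63.115.112.37:
  /9 53.128.0.0: no
  /28 139.236.126.48: no
  /16 123.235.0.0: no
  /19 102.140.0.0: no
  /0 0.0.0.0: MATCH
Selected: next-hop 158.254.225.132 via wlan0 (matched /0)


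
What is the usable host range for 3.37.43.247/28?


Network: 3.37.43.240
Broadcast: 3.37.43.255
First usable = network + 1
Last usable = broadcast - 1
Range: 3.37.43.241 to 3.37.43.254


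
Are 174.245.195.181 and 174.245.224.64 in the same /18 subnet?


Mask: 255.255.192.0
174.245.195.181 AND mask = 174.245.192.0
174.245.224.64 AND mask = 174.245.192.0
Yes, same subnet (174.245.192.0)


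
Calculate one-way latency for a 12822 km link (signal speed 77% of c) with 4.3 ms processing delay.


Speed = 0.77 * 3e5 km/s = 231000 km/s
Propagation delay = 12822 / 231000 = 0.0555 s = 55.5065 ms
Processing delay = 4.3 ms
Total one-way latency = 59.8065 ms


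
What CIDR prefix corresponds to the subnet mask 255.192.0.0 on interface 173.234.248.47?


Binary: 11111111.11000000.00000000.00000000
Count leading 1s
Prefix: /10


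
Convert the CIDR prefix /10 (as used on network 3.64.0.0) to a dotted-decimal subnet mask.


/10 means 10 network bits, 22 host bits
Binary: 11111111110000000000000000000000
Mask: 255.192.0.0


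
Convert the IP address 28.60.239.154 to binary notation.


28 = 00011100
60 = 00111100
239 = 11101111
154 = 10011010
Binary: 00011100.00111100.11101111.10011010


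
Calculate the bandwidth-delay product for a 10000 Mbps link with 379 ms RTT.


BDP = bandwidth * RTT
= 10000 Mbps * 379 ms
= 10000 * 1e6 * 379 / 1000 bits
= 3790000000 bits
= 473750000 bytes
= 462646.4844 KB
BDP = 3790000000 bits (473750000 bytes)


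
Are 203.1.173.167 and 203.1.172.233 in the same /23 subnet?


Mask: 255.255.254.0
203.1.173.167 AND mask = 203.1.172.0
203.1.172.233 AND mask = 203.1.172.0
Yes, same subnet (203.1.172.0)


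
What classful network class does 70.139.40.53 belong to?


First octet: 70
Binary: 01000110
0xxxxxxx -> Class A (1-126)
Class A, default mask 255.0.0.0 (/8)


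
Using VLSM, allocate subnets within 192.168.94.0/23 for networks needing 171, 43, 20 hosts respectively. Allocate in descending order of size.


171 hosts -> /24 (254 usable): 192.168.94.0/24
43 hosts -> /26 (62 usable): 192.168.95.0/26
20 hosts -> /27 (30 usable): 192.168.95.64/27
Allocation: 192.168.94.0/24 (171 hosts, 254 usable); 192.168.95.0/26 (43 hosts, 62 usable); 192.168.95.64/27 (20 hosts, 30 usable)


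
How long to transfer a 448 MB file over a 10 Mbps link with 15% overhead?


Effective throughput = 10 * (1 - 15/100) = 8.5 Mbps
File size in Mb = 448 * 8 = 3584 Mb
Time = 3584 / 8.5
Time = 421.6471 seconds


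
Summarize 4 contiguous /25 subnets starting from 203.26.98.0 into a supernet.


Original prefix: /25
Number of subnets: 4 = 2^2
New prefix = 25 - 2 = 23
Supernet: 203.26.98.0/23


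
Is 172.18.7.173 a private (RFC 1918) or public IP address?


RFC 1918 private ranges:
  10.0.0.0/8 (10.0.0.0 - 10.255.255.255)
  172.16.0.0/12 (172.16.0.0 - 172.31.255.255)
  192.168.0.0/16 (192.168.0.0 - 192.168.255.255)
Private (in 172.16.0.0/12)


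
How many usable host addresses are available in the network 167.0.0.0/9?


Host bits = 32 - 9 = 23
Total addresses = 2^23 = 8388608
Usable = total - 2 (network and broadcast)
Usable hosts: 8388606


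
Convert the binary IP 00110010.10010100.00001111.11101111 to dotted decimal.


00110010 = 50
10010100 = 148
00001111 = 15
11101111 = 239
IP: 50.148.15.239


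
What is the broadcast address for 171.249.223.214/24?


Network: 171.249.223.0/24
Host bits = 8
Set all host bits to 1:
Broadcast: 171.249.223.255


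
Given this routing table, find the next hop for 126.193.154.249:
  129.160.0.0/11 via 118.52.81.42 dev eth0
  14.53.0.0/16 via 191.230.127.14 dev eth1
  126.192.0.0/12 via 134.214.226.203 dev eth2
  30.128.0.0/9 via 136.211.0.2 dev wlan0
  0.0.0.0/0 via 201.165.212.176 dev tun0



Longest prefix match for 126.193.154.249:
  /11 129.160.0.0: no
  /16 14.53.0.0: no
  /12 126.192.0.0: MATCH
  /9 30.128.0.0: no
  /0 0.0.0.0: MATCH
Selected: next-hop 134.214.226.203 via eth2 (matched /12)


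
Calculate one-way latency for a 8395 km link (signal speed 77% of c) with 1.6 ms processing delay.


Speed = 0.77 * 3e5 km/s = 231000 km/s
Propagation delay = 8395 / 231000 = 0.0363 s = 36.342 ms
Processing delay = 1.6 ms
Total one-way latency = 37.942 ms


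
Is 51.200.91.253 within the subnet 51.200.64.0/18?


Subnet network: 51.200.64.0
Test IP AND mask: 51.200.64.0
Yes, 51.200.91.253 is in 51.200.64.0/18


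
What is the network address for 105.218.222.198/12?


IP:   01101001.11011010.11011110.11000110
Mask: 11111111.11110000.00000000.00000000
AND operation:
Net:  01101001.11010000.00000000.00000000
Network: 105.208.0.0/12


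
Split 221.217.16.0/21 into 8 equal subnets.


New prefix = 21 + 3 = 24
Each subnet has 256 addresses
  221.217.16.0/24
  221.217.17.0/24
  221.217.18.0/24
  221.217.19.0/24
  221.217.20.0/24
  221.217.21.0/24
  221.217.22.0/24
  221.217.23.0/24
Subnets: 221.217.16.0/24, 221.217.17.0/24, 221.217.18.0/24, 221.217.19.0/24, 221.217.20.0/24, 221.217.21.0/24, 221.217.22.0/24, 221.217.23.0/24


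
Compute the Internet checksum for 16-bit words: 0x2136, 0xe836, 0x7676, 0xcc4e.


Sum all words (with carry folding):
+ 0x2136 = 0x2136
+ 0xe836 = 0x096d
+ 0x7676 = 0x7fe3
+ 0xcc4e = 0x4c32
One's complement: ~0x4c32
Checksum = 0xb3cd


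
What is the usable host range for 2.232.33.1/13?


Network: 2.232.0.0
Broadcast: 2.239.255.255
First usable = network + 1
Last usable = broadcast - 1
Range: 2.232.0.1 to 2.239.255.254


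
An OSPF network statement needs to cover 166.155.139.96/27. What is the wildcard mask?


Subnet mask: 255.255.255.224
Wildcard = 255.255.255.255 - subnet mask
255 - 255 = 0
255 - 255 = 0
255 - 255 = 0
255 - 224 = 31
Wildcard: 0.0.0.31


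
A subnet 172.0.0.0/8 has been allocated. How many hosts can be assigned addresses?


Host bits = 32 - 8 = 24
Total addresses = 2^24 = 16777216
Usable = total - 2 (network and broadcast)
Usable hosts: 16777214


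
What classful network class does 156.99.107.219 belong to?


First octet: 156
Binary: 10011100
10xxxxxx -> Class B (128-191)
Class B, default mask 255.255.0.0 (/16)


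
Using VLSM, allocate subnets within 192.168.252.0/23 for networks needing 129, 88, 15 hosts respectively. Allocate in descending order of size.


129 hosts -> /24 (254 usable): 192.168.252.0/24
88 hosts -> /25 (126 usable): 192.168.253.0/25
15 hosts -> /27 (30 usable): 192.168.253.128/27
Allocation: 192.168.252.0/24 (129 hosts, 254 usable); 192.168.253.0/25 (88 hosts, 126 usable); 192.168.253.128/27 (15 hosts, 30 usable)


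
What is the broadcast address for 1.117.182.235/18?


Network: 1.117.128.0/18
Host bits = 14
Set all host bits to 1:
Broadcast: 1.117.191.255


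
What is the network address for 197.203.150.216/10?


IP:   11000101.11001011.10010110.11011000
Mask: 11111111.11000000.00000000.00000000
AND operation:
Net:  11000101.11000000.00000000.00000000
Network: 197.192.0.0/10


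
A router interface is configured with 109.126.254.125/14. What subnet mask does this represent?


/14 means 14 network bits, 18 host bits
Binary: 11111111111111000000000000000000
Mask: 255.252.0.0


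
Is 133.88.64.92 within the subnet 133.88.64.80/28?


Subnet network: 133.88.64.80
Test IP AND mask: 133.88.64.80
Yes, 133.88.64.92 is in 133.88.64.80/28


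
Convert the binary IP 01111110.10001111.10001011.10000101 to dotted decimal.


01111110 = 126
10001111 = 143
10001011 = 139
10000101 = 133
IP: 126.143.139.133


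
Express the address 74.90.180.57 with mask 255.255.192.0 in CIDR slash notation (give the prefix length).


Binary: 11111111.11111111.11000000.00000000
Count leading 1s
Prefix: /18


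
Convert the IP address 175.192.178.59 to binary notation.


175 = 10101111
192 = 11000000
178 = 10110010
59 = 00111011
Binary: 10101111.11000000.10110010.00111011


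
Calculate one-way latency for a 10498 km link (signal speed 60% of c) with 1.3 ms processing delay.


Speed = 0.6 * 3e5 km/s = 180000 km/s
Propagation delay = 10498 / 180000 = 0.0583 s = 58.3222 ms
Processing delay = 1.3 ms
Total one-way latency = 59.6222 ms


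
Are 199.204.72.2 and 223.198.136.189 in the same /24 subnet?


Mask: 255.255.255.0
199.204.72.2 AND mask = 199.204.72.0
223.198.136.189 AND mask = 223.198.136.0
No, different subnets (199.204.72.0 vs 223.198.136.0)


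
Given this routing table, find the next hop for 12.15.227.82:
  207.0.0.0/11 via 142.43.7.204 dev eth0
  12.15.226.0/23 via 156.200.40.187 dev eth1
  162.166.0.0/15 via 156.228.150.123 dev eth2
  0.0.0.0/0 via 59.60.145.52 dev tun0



Longest prefix match for 12.15.227.82:
  /11 207.0.0.0: no
  /23 12.15.226.0: MATCH
  /15 162.166.0.0: no
  /0 0.0.0.0: MATCH
Selected: next-hop 156.200.40.187 via eth1 (matched /23)


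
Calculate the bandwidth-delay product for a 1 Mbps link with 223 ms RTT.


BDP = bandwidth * RTT
= 1 Mbps * 223 ms
= 1 * 1e6 * 223 / 1000 bits
= 223000 bits
= 27875 bytes
= 27.2217 KB
BDP = 223000 bits (27875 bytes)


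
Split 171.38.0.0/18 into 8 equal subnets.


New prefix = 18 + 3 = 21
Each subnet has 2048 addresses
  171.38.0.0/21
  171.38.8.0/21
  171.38.16.0/21
  171.38.24.0/21
  171.38.32.0/21
  171.38.40.0/21
  171.38.48.0/21
  171.38.56.0/21
Subnets: 171.38.0.0/21, 171.38.8.0/21, 171.38.16.0/21, 171.38.24.0/21, 171.38.32.0/21, 171.38.40.0/21, 171.38.48.0/21, 171.38.56.0/21
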